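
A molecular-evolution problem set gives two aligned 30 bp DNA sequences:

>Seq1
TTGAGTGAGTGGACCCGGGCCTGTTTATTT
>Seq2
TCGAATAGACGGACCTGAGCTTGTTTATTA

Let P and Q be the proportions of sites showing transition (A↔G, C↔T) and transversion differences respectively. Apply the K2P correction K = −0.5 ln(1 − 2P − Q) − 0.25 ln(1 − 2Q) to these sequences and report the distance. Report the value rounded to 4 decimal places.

0.5189

The sequences differ at positions 2 (T/C, transition), 5 (G/A, transition), 7 (G/A, transition), 8 (A/G, transition), 9 (G/A, transition), 10 (T/C, transition), 16 (C/T, transition), 18 (G/A, transition), 21 (C/T, transition), 30 (T/A, transversion).
Of the 10 differences, 9 transitions and 1 transversion over 30 sites: P = 9/30 = 0.300000, Q = 1/30 = 0.033333.
d = −0.5·ln(0.366667) − 0.25·ln(0.933334) = −0.5·(-1.003301) − 0.25·(-0.068992) = 0.5189.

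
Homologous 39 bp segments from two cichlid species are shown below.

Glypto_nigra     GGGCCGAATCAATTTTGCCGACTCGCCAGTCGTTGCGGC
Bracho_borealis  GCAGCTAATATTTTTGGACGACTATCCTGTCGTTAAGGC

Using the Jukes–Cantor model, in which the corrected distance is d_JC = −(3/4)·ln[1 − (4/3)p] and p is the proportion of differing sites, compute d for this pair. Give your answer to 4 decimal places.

The sequences differ at positions 2 (G/C), 3 (G/A), 4 (C/G), 6 (G/T), 10 (C/A), 11 (A/T), 12 (A/T), 16 (T/G), 18 (C/A), 24 (C/A), 25 (G/T), 28 (A/T), 35 (G/A), 36 (C/A).
p = 14/39 = 0.358974.
d = −0.75 · ln(1 − (4/3)·0.358974) = −0.75 · ln(0.521368) = −0.75 · (-0.651299) = 0.4885.

0.4885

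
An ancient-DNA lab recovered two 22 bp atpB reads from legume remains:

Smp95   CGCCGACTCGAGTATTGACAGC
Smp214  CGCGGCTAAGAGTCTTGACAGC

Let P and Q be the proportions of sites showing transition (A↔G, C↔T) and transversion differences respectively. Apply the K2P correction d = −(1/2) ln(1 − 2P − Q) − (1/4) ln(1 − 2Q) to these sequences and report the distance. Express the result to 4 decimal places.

Differing sites — 4:C/G (Tv); 6:A/C (Tv); 7:C/T (Ti); 8:T/A (Tv); 9:C/A (Tv); 14:A/C (Tv).
Of the 6 differences, 1 transition and 5 transversions over 22 sites: P = 1/22 = 0.045455, Q = 5/22 = 0.227273.
d = −0.5·ln(0.681817) − 0.25·ln(0.545454) = −0.5·(-0.382994) − 0.25·(-0.606137) = 0.3430.

0.3430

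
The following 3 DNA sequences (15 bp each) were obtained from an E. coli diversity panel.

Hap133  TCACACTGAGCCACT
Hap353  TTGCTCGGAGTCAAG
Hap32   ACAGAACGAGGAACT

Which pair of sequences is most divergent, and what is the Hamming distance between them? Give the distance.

11

Pairwise Hamming distances:
  Hap133 vs Hap353: 7
  Hap133 vs Hap32: 6
  Hap353 vs Hap32: 11
The largest is 11, between Hap353 and Hap32.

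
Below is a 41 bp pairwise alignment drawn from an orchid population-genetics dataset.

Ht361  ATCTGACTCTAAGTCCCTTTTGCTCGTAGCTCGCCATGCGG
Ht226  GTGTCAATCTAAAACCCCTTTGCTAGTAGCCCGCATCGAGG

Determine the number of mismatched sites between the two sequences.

Differing sites — 1:A/G; 3:C/G; 5:G/C; 7:C/A; 13:G/A; 14:T/A; 18:T/C; 25:C/A; 31:T/C; 35:C/A; 36:A/T; 37:T/C; 39:C/A.
That gives 13 mismatches out of 41 aligned sites, so the Hamming distance is 13.

13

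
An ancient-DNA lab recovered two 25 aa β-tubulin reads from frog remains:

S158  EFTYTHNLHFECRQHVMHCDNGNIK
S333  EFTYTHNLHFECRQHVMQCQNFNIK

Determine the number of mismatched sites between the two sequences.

The sequences differ at positions 18 (H/Q), 20 (D/Q), 22 (G/F).
That gives 3 mismatches out of 25 aligned sites, so the Hamming distance is 3.

3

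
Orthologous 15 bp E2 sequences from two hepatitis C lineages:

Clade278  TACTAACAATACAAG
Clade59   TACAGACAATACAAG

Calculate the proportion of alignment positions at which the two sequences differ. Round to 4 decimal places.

0.1333

Mismatches occur at site 4 (T↔A), site 5 (A↔G).
There are 2 differences over 15 sites, so p = 2/15 = 0.1333.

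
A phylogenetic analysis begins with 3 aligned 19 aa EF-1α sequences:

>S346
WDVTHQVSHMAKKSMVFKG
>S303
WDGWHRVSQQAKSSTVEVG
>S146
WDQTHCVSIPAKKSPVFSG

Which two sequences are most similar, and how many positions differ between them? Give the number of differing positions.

6

Pairwise Hamming distances:
  S346 vs S303: 9
  S346 vs S146: 6
  S303 vs S146: 9
The smallest is 6, between S346 and S146.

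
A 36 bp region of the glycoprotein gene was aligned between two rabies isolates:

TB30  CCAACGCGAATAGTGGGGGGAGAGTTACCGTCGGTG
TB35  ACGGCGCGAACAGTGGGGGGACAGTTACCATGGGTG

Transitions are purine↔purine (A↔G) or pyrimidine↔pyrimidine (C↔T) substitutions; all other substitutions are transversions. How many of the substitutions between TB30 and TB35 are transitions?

Mismatches occur at site 1 (C→A, transversion), site 3 (A→G, transition), site 4 (A→G, transition), site 11 (T→C, transition), site 22 (G→C, transversion), site 30 (G→A, transition), site 32 (C→G, transversion).
Of the 7 differences, 4 transitions and 3 transversions, so the answer is 4.

4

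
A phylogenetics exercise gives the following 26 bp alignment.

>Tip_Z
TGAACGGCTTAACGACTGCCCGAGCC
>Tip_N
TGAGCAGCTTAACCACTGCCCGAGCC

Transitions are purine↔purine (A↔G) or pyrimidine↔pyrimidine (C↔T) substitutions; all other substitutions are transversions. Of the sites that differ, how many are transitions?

2

Mismatches occur at site 4 (A/G, transition), site 6 (G/A, transition), site 14 (G/C, transversion).
Of the 3 differences, 2 transitions and 1 transversion, so the answer is 2.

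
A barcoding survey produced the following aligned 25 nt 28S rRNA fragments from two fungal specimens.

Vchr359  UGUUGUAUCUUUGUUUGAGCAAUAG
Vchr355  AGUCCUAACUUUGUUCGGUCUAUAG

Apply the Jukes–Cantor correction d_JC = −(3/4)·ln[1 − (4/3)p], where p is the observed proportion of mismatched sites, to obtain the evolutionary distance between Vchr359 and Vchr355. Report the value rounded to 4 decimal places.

0.4172

Differing sites — 1:U/A; 4:U/C; 5:G/C; 8:U/A; 16:U/C; 18:A/G; 19:G/U; 21:A/U.
p = 8/25 = 0.320000.
d = −0.75 · ln(1 − (4/3)·0.320000) = −0.75 · ln(0.573333) = −0.75 · (-0.556289) = 0.4172.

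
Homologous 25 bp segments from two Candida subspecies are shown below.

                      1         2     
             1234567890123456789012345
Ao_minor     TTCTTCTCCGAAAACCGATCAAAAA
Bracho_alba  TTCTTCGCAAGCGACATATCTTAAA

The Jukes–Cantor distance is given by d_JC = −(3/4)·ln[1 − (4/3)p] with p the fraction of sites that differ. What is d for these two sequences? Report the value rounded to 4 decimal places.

Mismatches occur at site 7 (T/G), site 9 (C/A), site 10 (G/A), site 11 (A/G), site 12 (A/C), site 13 (A/G), site 16 (C/A), site 17 (G/T), site 21 (A/T), site 22 (A/T).
p = 10/25 = 0.400000.
d = −0.75 · ln(1 − (4/3)·0.400000) = −0.75 · ln(0.466667) = −0.75 · (-0.762139) = 0.5716.

0.5716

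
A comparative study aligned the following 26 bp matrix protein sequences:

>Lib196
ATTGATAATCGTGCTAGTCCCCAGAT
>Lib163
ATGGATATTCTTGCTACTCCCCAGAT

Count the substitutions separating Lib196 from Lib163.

4

Mismatches occur at site 3 (T→G), site 8 (A→T), site 11 (G→T), site 17 (G→C).
That gives 4 mismatches out of 26 aligned sites, so the Hamming distance is 4.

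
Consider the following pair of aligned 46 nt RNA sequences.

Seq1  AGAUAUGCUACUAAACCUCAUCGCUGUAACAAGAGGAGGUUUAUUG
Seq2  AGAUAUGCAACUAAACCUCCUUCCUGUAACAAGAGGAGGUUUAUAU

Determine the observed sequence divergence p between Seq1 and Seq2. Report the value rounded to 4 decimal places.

Mismatches occur at site 9 (U/A), site 20 (A/C), site 22 (C/U), site 23 (G/C), site 45 (U/A), site 46 (G/U).
There are 6 differences over 46 sites, so p = 6/46 = 0.1304.

0.1304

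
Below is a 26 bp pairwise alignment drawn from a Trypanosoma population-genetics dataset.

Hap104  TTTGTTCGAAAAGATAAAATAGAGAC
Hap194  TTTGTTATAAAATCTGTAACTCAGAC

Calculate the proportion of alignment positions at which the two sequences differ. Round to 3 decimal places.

0.346

The sequences differ at positions 7 (C/A), 8 (G/T), 13 (G/T), 14 (A/C), 16 (A/G), 17 (A/T), 20 (T/C), 21 (A/T), 22 (G/C).
There are 9 differences over 26 sites, so p = 9/26 = 0.346.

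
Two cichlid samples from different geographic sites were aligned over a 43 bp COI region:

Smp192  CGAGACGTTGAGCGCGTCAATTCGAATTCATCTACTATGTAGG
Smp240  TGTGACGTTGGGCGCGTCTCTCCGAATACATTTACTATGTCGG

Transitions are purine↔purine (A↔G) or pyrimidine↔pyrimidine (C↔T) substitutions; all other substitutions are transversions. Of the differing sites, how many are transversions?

The sequences differ at positions 1 (C/T, transition), 3 (A/T, transversion), 11 (A/G, transition), 19 (A/T, transversion), 20 (A/C, transversion), 22 (T/C, transition), 28 (T/A, transversion), 32 (C/T, transition), 41 (A/C, transversion).
Of the 9 differences, 4 transitions and 5 transversions, so the answer is 5.

5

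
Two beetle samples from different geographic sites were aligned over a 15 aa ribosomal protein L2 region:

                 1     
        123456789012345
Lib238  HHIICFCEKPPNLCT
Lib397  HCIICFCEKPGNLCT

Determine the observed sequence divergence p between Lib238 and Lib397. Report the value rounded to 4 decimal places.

0.1333

Mismatches occur at site 2 (H↔C), site 11 (P↔G).
There are 2 differences over 15 sites, so p = 2/15 = 0.1333.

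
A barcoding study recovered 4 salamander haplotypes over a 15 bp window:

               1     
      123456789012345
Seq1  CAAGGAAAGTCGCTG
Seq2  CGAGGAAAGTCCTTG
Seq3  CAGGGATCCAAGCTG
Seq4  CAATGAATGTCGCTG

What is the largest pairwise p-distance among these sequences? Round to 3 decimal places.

Pairwise Hamming distances:
  Seq1 vs Seq2: 3
  Seq1 vs Seq3: 6
  Seq1 vs Seq4: 2
  Seq2 vs Seq3: 9
  Seq2 vs Seq4: 5
  Seq3 vs Seq4: 7
The largest is 9 mismatches, between Seq2 and Seq3; p = 9/15 = 0.600.

0.600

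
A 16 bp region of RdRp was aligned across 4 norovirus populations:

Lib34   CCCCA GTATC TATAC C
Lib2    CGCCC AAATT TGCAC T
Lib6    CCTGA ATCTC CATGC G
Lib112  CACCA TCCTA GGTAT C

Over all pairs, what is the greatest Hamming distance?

12

Pairwise Hamming distances:
  Lib34 vs Lib2: 8
  Lib34 vs Lib6: 7
  Lib34 vs Lib112: 8
  Lib2 vs Lib6: 12
  Lib2 vs Lib112: 10
  Lib6 vs Lib112: 11
The largest is 12, between Lib2 and Lib6.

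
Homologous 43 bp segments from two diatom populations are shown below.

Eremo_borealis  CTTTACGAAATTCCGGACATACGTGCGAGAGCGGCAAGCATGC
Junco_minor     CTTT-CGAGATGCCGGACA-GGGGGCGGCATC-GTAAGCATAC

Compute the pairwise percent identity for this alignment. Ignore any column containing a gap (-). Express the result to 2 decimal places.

75.00%

Excluding the 3 gap columns leaves 40 comparable sites.
Differing sites — 9:A/G; 12:T/G; 21:A/G; 22:C/G; 24:T/G; 28:A/G; 29:G/C; 31:G/T; 35:C/T; 42:G/A.
30 of the 40 comparable sites match, so the percent identity is 30/40 × 100 = 75.00%.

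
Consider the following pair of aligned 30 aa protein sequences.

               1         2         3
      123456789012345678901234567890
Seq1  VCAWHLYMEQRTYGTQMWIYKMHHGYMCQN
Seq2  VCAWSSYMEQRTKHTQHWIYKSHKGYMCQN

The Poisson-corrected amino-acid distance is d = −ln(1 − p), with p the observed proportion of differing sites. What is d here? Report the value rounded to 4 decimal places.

0.2657

Mismatches occur at site 5 (H↔S), site 6 (L↔S), site 13 (Y↔K), site 14 (G↔H), site 17 (M↔H), site 22 (M↔S), site 24 (H↔K).
p = 7/30 = 0.233333.
d = −ln(1 − 0.233333) = −ln(0.766667) = 0.2657.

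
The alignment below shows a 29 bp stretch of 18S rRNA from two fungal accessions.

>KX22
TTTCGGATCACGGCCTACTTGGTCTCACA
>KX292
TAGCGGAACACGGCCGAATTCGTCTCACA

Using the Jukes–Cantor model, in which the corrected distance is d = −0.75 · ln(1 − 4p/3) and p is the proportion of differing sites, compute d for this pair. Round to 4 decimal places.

Mismatches occur at site 2 (T→A), site 3 (T→G), site 8 (T→A), site 16 (T→G), site 18 (C→A), site 21 (G→C).
p = 6/29 = 0.206897.
d = −0.75 · ln(1 − (4/3)·0.206897) = −0.75 · ln(0.724137) = −0.75 · (-0.322775) = 0.2421.

0.2421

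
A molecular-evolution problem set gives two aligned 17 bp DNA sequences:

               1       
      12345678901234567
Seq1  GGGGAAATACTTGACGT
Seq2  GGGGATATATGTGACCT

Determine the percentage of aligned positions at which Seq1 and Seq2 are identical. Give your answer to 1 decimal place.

76.5%

Mismatches occur at site 6 (A↔T), site 10 (C↔T), site 11 (T↔G), site 16 (G↔C).
13 of the 17 sites match, so the percent identity is 13/17 × 100 = 76.5%.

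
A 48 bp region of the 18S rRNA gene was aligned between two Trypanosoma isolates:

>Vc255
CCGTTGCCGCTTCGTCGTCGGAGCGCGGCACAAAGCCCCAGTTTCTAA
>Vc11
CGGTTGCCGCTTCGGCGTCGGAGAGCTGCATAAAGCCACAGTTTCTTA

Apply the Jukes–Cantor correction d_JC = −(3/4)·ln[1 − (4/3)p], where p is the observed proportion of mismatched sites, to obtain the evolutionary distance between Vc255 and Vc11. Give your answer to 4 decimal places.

0.1622

The sequences differ at positions 2 (C/G), 15 (T/G), 24 (C/A), 27 (G/T), 31 (C/T), 38 (C/A), 47 (A/T).
p = 7/48 = 0.145833.
d = −0.75 · ln(1 − (4/3)·0.145833) = −0.75 · ln(0.805556) = −0.75 · (-0.216223) = 0.1622.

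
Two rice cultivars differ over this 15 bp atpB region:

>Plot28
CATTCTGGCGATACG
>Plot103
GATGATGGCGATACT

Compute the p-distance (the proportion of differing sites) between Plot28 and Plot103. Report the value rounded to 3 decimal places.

0.267

Mismatches occur at site 1 (C/G), site 4 (T/G), site 5 (C/A), site 15 (G/T).
There are 4 differences over 15 sites, so p = 4/15 = 0.267.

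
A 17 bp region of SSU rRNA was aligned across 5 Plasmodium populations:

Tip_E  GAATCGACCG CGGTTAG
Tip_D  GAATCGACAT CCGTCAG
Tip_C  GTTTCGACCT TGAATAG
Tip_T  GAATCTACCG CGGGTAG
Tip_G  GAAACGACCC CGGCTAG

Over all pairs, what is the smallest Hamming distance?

2

Pairwise Hamming distances:
  Tip_E vs Tip_D: 4
  Tip_E vs Tip_C: 6
  Tip_E vs Tip_T: 2
  Tip_E vs Tip_G: 3
  Tip_D vs Tip_C: 8
  Tip_D vs Tip_T: 6
  Tip_D vs Tip_G: 6
  Tip_C vs Tip_T: 7
  Tip_C vs Tip_G: 7
  Tip_T vs Tip_G: 4
The smallest is 2, between Tip_E and Tip_T.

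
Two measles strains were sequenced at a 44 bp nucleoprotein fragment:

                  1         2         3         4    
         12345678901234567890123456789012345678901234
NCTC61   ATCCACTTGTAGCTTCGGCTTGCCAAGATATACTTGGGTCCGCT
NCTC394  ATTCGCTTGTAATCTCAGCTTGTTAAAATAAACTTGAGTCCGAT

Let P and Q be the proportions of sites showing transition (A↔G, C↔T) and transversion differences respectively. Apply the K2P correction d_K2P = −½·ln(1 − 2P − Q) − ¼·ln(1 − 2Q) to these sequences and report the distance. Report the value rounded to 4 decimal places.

Mismatches occur at site 3 (C↔T, transition), site 5 (A↔G, transition), site 12 (G↔A, transition), site 13 (C↔T, transition), site 14 (T↔C, transition), site 17 (G↔A, transition), site 23 (C↔T, transition), site 24 (C↔T, transition), site 27 (G↔A, transition), site 31 (T↔A, transversion), site 37 (G↔A, transition), site 43 (C↔A, transversion).
Of the 12 differences, 10 transitions and 2 transversions over 44 sites: P = 10/44 = 0.227273, Q = 2/44 = 0.045455.
d = −0.5·ln(0.499999) − 0.25·ln(0.909090) = −0.5·(-0.693149) − 0.25·(-0.095311) = 0.3704.

0.3704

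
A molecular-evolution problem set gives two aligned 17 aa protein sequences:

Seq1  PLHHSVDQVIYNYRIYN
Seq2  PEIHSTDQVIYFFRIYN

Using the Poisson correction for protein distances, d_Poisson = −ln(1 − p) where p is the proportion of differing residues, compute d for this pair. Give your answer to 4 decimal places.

The sequences differ at positions 2 (L/E), 3 (H/I), 6 (V/T), 12 (N/F), 13 (Y/F).
p = 5/17 = 0.294118.
d = −ln(1 − 0.294118) = −ln(0.705882) = 0.3483.

0.3483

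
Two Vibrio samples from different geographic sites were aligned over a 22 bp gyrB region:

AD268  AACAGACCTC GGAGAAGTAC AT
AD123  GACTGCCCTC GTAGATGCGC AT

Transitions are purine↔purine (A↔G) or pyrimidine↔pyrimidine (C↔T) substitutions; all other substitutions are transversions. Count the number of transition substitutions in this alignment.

Mismatches occur at site 1 (A/G, transition), site 4 (A/T, transversion), site 6 (A/C, transversion), site 12 (G/T, transversion), site 16 (A/T, transversion), site 18 (T/C, transition), site 19 (A/G, transition).
Of the 7 differences, 3 transitions and 4 transversions, so the answer is 3.

3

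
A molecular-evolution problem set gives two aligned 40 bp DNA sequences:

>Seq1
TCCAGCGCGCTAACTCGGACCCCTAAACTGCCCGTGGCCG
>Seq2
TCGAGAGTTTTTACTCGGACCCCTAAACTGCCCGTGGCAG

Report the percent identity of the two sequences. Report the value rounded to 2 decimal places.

82.50%

The sequences differ at positions 3 (C/G), 6 (C/A), 8 (C/T), 9 (G/T), 10 (C/T), 12 (A/T), 39 (C/A).
33 of the 40 sites match, so the percent identity is 33/40 × 100 = 82.50%.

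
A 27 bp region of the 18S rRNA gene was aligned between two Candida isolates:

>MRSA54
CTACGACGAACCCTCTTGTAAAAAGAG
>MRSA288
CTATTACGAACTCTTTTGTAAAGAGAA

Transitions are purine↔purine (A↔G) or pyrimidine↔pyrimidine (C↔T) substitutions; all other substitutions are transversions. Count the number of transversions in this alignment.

1

Differing sites — 4:C/T (Ti); 5:G/T (Tv); 12:C/T (Ti); 15:C/T (Ti); 23:A/G (Ti); 27:G/A (Ti).
Of the 6 differences, 5 transitions and 1 transversion, so the answer is 1.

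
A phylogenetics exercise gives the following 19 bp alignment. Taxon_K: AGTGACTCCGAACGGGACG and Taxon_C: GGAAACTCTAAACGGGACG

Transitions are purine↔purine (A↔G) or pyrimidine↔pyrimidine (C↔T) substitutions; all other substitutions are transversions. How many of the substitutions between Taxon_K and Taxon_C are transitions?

4

Mismatches occur at site 1 (A→G, transition), site 3 (T→A, transversion), site 4 (G→A, transition), site 9 (C→T, transition), site 10 (G→A, transition).
Of the 5 differences, 4 transitions and 1 transversion, so the answer is 4.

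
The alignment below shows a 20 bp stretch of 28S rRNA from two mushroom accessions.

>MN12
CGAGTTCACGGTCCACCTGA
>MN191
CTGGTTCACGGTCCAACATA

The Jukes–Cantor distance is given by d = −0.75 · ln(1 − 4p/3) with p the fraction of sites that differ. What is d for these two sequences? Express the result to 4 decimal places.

The sequences differ at positions 2 (G/T), 3 (A/G), 16 (C/A), 18 (T/A), 19 (G/T).
p = 5/20 = 0.250000.
d = −0.75 · ln(1 − (4/3)·0.250000) = −0.75 · ln(0.666667) = −0.75 · (-0.405465) = 0.3041.

0.3041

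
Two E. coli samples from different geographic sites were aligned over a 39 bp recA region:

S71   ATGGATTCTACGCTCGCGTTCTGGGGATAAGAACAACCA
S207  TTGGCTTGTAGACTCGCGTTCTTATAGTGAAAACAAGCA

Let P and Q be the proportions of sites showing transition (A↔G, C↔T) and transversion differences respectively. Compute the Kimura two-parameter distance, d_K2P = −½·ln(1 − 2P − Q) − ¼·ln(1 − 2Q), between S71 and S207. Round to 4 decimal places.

Mismatches occur at site 1 (A↔T, transversion), site 5 (A↔C, transversion), site 8 (C↔G, transversion), site 11 (C↔G, transversion), site 12 (G↔A, transition), site 23 (G↔T, transversion), site 24 (G↔A, transition), site 25 (G↔T, transversion), site 26 (G↔A, transition), site 27 (A↔G, transition), site 29 (A↔G, transition), site 31 (G↔A, transition), site 37 (C↔G, transversion).
Of the 13 differences, 6 transitions and 7 transversions over 39 sites: P = 6/39 = 0.153846, Q = 7/39 = 0.179487.
d = −0.5·ln(0.512821) − 0.25·ln(0.641026) = −0.5·(-0.667828) − 0.25·(-0.444685) = 0.4451.

0.4451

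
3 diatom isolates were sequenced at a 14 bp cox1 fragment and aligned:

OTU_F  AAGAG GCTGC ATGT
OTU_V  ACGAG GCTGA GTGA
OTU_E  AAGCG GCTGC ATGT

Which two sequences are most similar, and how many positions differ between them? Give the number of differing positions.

1

Pairwise Hamming distances:
  OTU_F vs OTU_V: 4
  OTU_F vs OTU_E: 1
  OTU_V vs OTU_E: 5
The smallest is 1, between OTU_F and OTU_E.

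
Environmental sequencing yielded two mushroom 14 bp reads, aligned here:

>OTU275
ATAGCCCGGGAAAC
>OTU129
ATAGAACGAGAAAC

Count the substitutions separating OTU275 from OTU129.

Mismatches occur at site 5 (C/A), site 6 (C/A), site 9 (G/A).
That gives 3 mismatches out of 14 aligned sites, so the Hamming distance is 3.

3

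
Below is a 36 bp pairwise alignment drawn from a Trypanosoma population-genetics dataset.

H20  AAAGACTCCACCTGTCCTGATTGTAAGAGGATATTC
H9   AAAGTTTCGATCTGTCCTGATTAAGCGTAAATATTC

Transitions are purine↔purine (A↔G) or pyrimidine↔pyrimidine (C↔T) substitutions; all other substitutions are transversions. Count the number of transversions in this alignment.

5

The sequences differ at positions 5 (A/T, transversion), 6 (C/T, transition), 9 (C/G, transversion), 11 (C/T, transition), 23 (G/A, transition), 24 (T/A, transversion), 25 (A/G, transition), 26 (A/C, transversion), 28 (A/T, transversion), 29 (G/A, transition), 30 (G/A, transition).
Of the 11 differences, 6 transitions and 5 transversions, so the answer is 5.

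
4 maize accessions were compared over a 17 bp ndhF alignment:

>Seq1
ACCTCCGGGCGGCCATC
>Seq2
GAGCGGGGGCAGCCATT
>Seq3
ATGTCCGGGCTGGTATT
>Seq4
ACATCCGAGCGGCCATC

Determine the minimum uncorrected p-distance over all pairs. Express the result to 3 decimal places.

0.118

Pairwise Hamming distances:
  Seq1 vs Seq2: 8
  Seq1 vs Seq3: 6
  Seq1 vs Seq4: 2
  Seq2 vs Seq3: 8
  Seq2 vs Seq4: 9
  Seq3 vs Seq4: 7
The smallest is 2 mismatches, between Seq1 and Seq4; p = 2/17 = 0.118.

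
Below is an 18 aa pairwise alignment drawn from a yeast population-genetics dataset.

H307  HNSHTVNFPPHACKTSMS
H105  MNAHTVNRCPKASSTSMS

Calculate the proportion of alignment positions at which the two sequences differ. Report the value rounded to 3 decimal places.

Mismatches occur at site 1 (H→M), site 3 (S→A), site 8 (F→R), site 9 (P→C), site 11 (H→K), site 13 (C→S), site 14 (K→S).
There are 7 differences over 18 sites, so p = 7/18 = 0.389.

0.389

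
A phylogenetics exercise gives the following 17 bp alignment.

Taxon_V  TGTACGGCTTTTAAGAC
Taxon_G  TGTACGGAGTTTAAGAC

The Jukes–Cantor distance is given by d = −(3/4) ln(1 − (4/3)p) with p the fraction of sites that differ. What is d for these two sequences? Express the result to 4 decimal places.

Mismatches occur at site 8 (C/A), site 9 (T/G).
p = 2/17 = 0.117647.
d = −0.75 · ln(1 − (4/3)·0.117647) = −0.75 · ln(0.843137) = −0.75 · (-0.170626) = 0.1280.

0.1280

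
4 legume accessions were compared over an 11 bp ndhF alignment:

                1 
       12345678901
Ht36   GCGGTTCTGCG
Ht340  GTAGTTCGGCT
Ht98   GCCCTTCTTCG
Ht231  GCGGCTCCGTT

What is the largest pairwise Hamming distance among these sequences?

Pairwise Hamming distances:
  Ht36 vs Ht340: 4
  Ht36 vs Ht98: 3
  Ht36 vs Ht231: 4
  Ht340 vs Ht98: 6
  Ht340 vs Ht231: 5
  Ht98 vs Ht231: 7
The largest is 7, between Ht98 and Ht231.

7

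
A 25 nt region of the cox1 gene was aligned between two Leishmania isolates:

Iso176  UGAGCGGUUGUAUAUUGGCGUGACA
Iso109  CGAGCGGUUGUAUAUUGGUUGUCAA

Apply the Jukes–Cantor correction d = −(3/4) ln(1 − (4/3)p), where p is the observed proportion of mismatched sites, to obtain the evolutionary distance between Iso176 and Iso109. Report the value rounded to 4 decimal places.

Differing sites — 1:U/C; 19:C/U; 20:G/U; 21:U/G; 22:G/U; 23:A/C; 24:C/A.
p = 7/25 = 0.280000.
d = −0.75 · ln(1 − (4/3)·0.280000) = −0.75 · ln(0.626667) = −0.75 · (-0.467340) = 0.3505.

0.3505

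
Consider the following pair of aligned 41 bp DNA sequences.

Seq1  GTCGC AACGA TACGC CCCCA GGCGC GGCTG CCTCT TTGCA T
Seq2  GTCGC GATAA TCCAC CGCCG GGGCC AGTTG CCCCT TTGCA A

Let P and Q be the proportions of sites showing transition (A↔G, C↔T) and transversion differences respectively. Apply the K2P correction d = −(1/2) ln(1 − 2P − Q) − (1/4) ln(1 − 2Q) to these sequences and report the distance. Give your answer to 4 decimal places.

0.4288

Differing sites — 6:A/G (Ti); 8:C/T (Ti); 9:G/A (Ti); 12:A/C (Tv); 14:G/A (Ti); 17:C/G (Tv); 20:A/G (Ti); 23:C/G (Tv); 24:G/C (Tv); 26:G/A (Ti); 28:C/T (Ti); 33:T/C (Ti); 41:T/A (Tv).
Of the 13 differences, 8 transitions and 5 transversions over 41 sites: P = 8/41 = 0.195122, Q = 5/41 = 0.121951.
d = −0.5·ln(0.487805) − 0.25·ln(0.756098) = −0.5·(-0.717840) − 0.25·(-0.279584) = 0.4288.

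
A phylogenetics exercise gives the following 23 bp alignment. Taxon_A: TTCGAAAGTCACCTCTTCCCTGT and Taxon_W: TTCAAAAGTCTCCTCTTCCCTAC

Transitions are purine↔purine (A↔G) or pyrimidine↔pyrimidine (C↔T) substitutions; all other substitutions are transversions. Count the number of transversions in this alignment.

1

The sequences differ at positions 4 (G/A, transition), 11 (A/T, transversion), 22 (G/A, transition), 23 (T/C, transition).
Of the 4 differences, 3 transitions and 1 transversion, so the answer is 1.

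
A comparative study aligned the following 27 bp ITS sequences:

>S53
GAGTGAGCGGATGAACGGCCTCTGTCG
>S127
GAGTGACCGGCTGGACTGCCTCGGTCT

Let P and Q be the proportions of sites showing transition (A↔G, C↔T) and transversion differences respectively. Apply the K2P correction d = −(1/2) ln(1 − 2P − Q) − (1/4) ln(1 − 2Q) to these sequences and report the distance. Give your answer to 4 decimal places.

The sequences differ at positions 7 (G/C, transversion), 11 (A/C, transversion), 14 (A/G, transition), 17 (G/T, transversion), 23 (T/G, transversion), 27 (G/T, transversion).
Of the 6 differences, 1 transition and 5 transversions over 27 sites: P = 1/27 = 0.037037, Q = 5/27 = 0.185185.
d = −0.5·ln(0.740741) − 0.25·ln(0.629630) = −0.5·(-0.300104) − 0.25·(-0.462623) = 0.2657.

0.2657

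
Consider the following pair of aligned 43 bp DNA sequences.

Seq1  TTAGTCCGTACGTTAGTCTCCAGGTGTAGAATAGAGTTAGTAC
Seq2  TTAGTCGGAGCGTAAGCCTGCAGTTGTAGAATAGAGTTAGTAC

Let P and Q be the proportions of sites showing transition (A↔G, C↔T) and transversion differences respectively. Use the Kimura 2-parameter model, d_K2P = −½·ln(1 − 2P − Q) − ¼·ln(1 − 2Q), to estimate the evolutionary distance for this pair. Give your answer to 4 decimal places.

The sequences differ at positions 7 (C/G, transversion), 9 (T/A, transversion), 10 (A/G, transition), 14 (T/A, transversion), 17 (T/C, transition), 20 (C/G, transversion), 24 (G/T, transversion).
Of the 7 differences, 2 transitions and 5 transversions over 43 sites: P = 2/43 = 0.046512, Q = 5/43 = 0.116279.
d = −0.5·ln(0.790697) − 0.25·ln(0.767442) = −0.5·(-0.234840) − 0.25·(-0.264692) = 0.1836.

0.1836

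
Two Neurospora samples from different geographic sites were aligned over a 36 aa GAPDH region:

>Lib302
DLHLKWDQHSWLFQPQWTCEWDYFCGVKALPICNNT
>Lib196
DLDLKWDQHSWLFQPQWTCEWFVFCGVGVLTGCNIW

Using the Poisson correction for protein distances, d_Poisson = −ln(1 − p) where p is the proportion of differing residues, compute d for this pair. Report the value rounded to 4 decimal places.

0.2877

The sequences differ at positions 3 (H/D), 22 (D/F), 23 (Y/V), 28 (K/G), 29 (A/V), 31 (P/T), 32 (I/G), 35 (N/I), 36 (T/W).
p = 9/36 = 0.250000.
d = −ln(1 − 0.250000) = −ln(0.750000) = 0.2877.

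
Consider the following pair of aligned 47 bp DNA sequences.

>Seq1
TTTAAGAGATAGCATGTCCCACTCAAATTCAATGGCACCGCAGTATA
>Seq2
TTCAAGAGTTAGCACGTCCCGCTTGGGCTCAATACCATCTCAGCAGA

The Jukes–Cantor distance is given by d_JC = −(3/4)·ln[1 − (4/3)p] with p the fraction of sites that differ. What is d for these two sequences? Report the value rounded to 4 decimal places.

Mismatches occur at site 3 (T↔C), site 9 (A↔T), site 15 (T↔C), site 21 (A↔G), site 24 (C↔T), site 25 (A↔G), site 26 (A↔G), site 27 (A↔G), site 28 (T↔C), site 34 (G↔A), site 35 (G↔C), site 38 (C↔T), site 40 (G↔T), site 44 (T↔C), site 46 (T↔G).
p = 15/47 = 0.319149.
d = −0.75 · ln(1 − (4/3)·0.319149) = −0.75 · ln(0.574468) = −0.75 · (-0.554311) = 0.4157.

0.4157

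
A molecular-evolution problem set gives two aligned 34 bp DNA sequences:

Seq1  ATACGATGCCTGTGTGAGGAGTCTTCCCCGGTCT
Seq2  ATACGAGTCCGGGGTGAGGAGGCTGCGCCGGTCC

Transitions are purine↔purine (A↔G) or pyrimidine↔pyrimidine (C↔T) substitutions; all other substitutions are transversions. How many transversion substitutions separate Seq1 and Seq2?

7

The sequences differ at positions 7 (T/G, transversion), 8 (G/T, transversion), 11 (T/G, transversion), 13 (T/G, transversion), 22 (T/G, transversion), 25 (T/G, transversion), 27 (C/G, transversion), 34 (T/C, transition).
Of the 8 differences, 1 transition and 7 transversions, so the answer is 7.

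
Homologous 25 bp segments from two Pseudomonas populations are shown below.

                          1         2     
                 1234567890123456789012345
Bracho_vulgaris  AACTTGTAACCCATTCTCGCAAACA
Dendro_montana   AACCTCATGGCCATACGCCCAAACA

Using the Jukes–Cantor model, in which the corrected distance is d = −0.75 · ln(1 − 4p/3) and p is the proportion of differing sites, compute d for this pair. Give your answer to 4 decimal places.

Differing sites — 4:T/C; 6:G/C; 7:T/A; 8:A/T; 9:A/G; 10:C/G; 15:T/A; 17:T/G; 19:G/C.
p = 9/25 = 0.360000.
d = −0.75 · ln(1 − (4/3)·0.360000) = −0.75 · ln(0.520000) = −0.75 · (-0.653926) = 0.4904.

0.4904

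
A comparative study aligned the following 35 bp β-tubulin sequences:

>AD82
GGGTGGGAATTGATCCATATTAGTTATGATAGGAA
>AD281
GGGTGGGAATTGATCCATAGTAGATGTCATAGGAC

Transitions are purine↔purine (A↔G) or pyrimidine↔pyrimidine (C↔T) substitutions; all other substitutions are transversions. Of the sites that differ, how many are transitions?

Differing sites — 20:T/G (Tv); 24:T/A (Tv); 26:A/G (Ti); 28:G/C (Tv); 35:A/C (Tv).
Of the 5 differences, 1 transition and 4 transversions, so the answer is 1.

1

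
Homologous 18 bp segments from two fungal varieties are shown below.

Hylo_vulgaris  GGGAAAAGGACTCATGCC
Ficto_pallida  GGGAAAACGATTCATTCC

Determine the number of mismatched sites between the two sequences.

Differing sites — 8:G/C; 11:C/T; 16:G/T.
That gives 3 mismatches out of 18 aligned sites, so the Hamming distance is 3.

3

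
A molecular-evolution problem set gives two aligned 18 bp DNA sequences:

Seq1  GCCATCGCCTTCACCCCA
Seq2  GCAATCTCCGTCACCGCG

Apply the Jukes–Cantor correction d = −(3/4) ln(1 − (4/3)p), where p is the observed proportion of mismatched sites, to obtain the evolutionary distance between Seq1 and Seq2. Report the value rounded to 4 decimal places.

The sequences differ at positions 3 (C/A), 7 (G/T), 10 (T/G), 16 (C/G), 18 (A/G).
p = 5/18 = 0.277778.
d = −0.75 · ln(1 − (4/3)·0.277778) = −0.75 · ln(0.629629) = −0.75 · (-0.462625) = 0.3470.

0.3470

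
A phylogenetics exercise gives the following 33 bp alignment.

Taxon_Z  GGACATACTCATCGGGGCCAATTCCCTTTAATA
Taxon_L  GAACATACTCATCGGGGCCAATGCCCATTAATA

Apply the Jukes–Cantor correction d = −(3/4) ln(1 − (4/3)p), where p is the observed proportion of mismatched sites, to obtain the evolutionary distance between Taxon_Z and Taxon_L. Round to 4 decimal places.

Mismatches occur at site 2 (G→A), site 23 (T→G), site 27 (T→A).
p = 3/33 = 0.090909.
d = −0.75 · ln(1 − (4/3)·0.090909) = −0.75 · ln(0.878788) = −0.75 · (-0.129212) = 0.0969.

0.0969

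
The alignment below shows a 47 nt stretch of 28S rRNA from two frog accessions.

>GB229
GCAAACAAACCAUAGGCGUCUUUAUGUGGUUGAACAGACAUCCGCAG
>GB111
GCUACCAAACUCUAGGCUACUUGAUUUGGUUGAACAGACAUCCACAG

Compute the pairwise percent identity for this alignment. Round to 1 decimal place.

The sequences differ at positions 3 (A/U), 5 (A/C), 11 (C/U), 12 (A/C), 18 (G/U), 19 (U/A), 23 (U/G), 26 (G/U), 44 (G/A).
38 of the 47 sites match, so the percent identity is 38/47 × 100 = 80.9%.

80.9%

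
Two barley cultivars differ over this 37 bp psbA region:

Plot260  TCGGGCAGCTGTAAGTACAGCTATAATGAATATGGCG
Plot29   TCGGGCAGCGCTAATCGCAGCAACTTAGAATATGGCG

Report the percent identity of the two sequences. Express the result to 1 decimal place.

73.0%

Differing sites — 10:T/G; 11:G/C; 15:G/T; 16:T/C; 17:A/G; 22:T/A; 24:T/C; 25:A/T; 26:A/T; 27:T/A.
27 of the 37 sites match, so the percent identity is 27/37 × 100 = 73.0%.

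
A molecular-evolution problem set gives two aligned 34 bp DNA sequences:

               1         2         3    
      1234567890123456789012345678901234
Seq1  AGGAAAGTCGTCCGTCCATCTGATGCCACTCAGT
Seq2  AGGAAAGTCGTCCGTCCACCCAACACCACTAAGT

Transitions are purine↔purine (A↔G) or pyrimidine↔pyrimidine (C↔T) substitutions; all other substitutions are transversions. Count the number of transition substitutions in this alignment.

5

The sequences differ at positions 19 (T/C, transition), 21 (T/C, transition), 22 (G/A, transition), 24 (T/C, transition), 25 (G/A, transition), 31 (C/A, transversion).
Of the 6 differences, 5 transitions and 1 transversion, so the answer is 5.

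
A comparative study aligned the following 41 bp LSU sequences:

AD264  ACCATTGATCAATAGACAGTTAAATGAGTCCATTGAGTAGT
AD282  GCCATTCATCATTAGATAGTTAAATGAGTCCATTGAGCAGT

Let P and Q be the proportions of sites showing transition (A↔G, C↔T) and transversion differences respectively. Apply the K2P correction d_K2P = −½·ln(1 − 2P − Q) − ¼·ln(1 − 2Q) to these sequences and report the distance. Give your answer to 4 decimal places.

Mismatches occur at site 1 (A→G, transition), site 7 (G→C, transversion), site 12 (A→T, transversion), site 17 (C→T, transition), site 38 (T→C, transition).
Of the 5 differences, 3 transitions and 2 transversions over 41 sites: P = 3/41 = 0.073171, Q = 2/41 = 0.048780.
d = −0.5·ln(0.804878) − 0.25·ln(0.902440) = −0.5·(-0.217065) − 0.25·(-0.102653) = 0.1342.

0.1342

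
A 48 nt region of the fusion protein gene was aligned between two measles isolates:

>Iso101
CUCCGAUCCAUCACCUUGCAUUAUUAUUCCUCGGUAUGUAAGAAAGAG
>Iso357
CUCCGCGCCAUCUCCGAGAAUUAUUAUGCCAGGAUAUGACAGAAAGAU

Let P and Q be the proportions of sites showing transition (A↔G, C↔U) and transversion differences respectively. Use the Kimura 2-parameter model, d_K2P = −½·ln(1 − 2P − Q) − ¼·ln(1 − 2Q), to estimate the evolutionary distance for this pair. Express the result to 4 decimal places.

0.3457

The sequences differ at positions 6 (A/C, transversion), 7 (U/G, transversion), 13 (A/U, transversion), 16 (U/G, transversion), 17 (U/A, transversion), 19 (C/A, transversion), 28 (U/G, transversion), 31 (U/A, transversion), 32 (C/G, transversion), 34 (G/A, transition), 39 (U/A, transversion), 40 (A/C, transversion), 48 (G/U, transversion).
Of the 13 differences, 1 transition and 12 transversions over 48 sites: P = 1/48 = 0.020833, Q = 12/48 = 0.250000.
d = −0.5·ln(0.708334) − 0.25·ln(0.500000) = −0.5·(-0.344840) − 0.25·(-0.693147) = 0.3457.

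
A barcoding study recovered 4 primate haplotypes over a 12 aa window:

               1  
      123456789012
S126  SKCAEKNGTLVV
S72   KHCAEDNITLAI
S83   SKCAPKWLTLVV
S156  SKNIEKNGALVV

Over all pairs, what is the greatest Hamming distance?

Pairwise Hamming distances:
  S126 vs S72: 6
  S126 vs S83: 3
  S126 vs S156: 3
  S72 vs S83: 8
  S72 vs S156: 9
  S83 vs S156: 6
The largest is 9, between S72 and S156.

9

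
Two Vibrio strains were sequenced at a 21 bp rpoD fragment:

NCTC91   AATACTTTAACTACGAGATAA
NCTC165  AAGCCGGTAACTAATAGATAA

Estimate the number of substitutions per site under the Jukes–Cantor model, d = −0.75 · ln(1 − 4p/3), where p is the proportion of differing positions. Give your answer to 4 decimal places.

Differing sites — 3:T/G; 4:A/C; 6:T/G; 7:T/G; 14:C/A; 15:G/T.
p = 6/21 = 0.285714.
d = −0.75 · ln(1 − (4/3)·0.285714) = −0.75 · ln(0.619048) = −0.75 · (-0.479572) = 0.3597.

0.3597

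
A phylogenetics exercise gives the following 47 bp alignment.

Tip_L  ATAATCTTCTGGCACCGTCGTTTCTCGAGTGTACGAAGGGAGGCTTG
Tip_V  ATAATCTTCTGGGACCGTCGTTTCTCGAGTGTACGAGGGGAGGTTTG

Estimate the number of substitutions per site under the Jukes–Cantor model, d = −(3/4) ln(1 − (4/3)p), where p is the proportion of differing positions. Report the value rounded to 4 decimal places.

0.0667

Mismatches occur at site 13 (C↔G), site 37 (A↔G), site 44 (C↔T).
p = 3/47 = 0.063830.
d = −0.75 · ln(1 − (4/3)·0.063830) = −0.75 · ln(0.914893) = −0.75 · (-0.088948) = 0.0667.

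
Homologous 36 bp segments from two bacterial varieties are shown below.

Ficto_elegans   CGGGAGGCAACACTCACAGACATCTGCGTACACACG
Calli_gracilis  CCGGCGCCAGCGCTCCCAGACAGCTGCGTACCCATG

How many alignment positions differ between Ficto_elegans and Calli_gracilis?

Differing sites — 2:G/C; 5:A/C; 7:G/C; 10:A/G; 12:A/G; 16:A/C; 23:T/G; 32:A/C; 35:C/T.
That gives 9 mismatches out of 36 aligned sites, so the Hamming distance is 9.

9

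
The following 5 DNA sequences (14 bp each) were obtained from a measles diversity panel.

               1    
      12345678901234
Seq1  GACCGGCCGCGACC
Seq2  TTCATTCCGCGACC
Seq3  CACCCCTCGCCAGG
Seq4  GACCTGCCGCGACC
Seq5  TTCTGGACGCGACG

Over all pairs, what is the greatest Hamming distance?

Pairwise Hamming distances:
  Seq1 vs Seq2: 5
  Seq1 vs Seq3: 7
  Seq1 vs Seq4: 1
  Seq1 vs Seq5: 5
  Seq2 vs Seq3: 9
  Seq2 vs Seq4: 4
  Seq2 vs Seq5: 5
  Seq3 vs Seq4: 7
  Seq3 vs Seq5: 8
  Seq4 vs Seq5: 6
The largest is 9, between Seq2 and Seq3.

9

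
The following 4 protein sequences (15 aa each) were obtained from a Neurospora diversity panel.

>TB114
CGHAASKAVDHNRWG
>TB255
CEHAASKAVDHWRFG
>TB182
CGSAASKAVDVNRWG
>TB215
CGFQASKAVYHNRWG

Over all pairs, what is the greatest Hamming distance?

Pairwise Hamming distances:
  TB114 vs TB255: 3
  TB114 vs TB182: 2
  TB114 vs TB215: 3
  TB255 vs TB182: 5
  TB255 vs TB215: 6
  TB182 vs TB215: 4
The largest is 6, between TB255 and TB215.

6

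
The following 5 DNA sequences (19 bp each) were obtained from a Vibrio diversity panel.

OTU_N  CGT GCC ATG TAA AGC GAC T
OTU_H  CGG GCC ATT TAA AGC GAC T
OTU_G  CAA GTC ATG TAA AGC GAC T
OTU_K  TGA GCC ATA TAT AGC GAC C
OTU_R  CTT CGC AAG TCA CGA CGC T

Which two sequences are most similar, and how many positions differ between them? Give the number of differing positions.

2

Pairwise Hamming distances:
  OTU_N vs OTU_H: 2
  OTU_N vs OTU_G: 3
  OTU_N vs OTU_K: 5
  OTU_N vs OTU_R: 9
  OTU_H vs OTU_G: 4
  OTU_H vs OTU_K: 5
  OTU_H vs OTU_R: 11
  OTU_G vs OTU_K: 6
  OTU_G vs OTU_R: 10
  OTU_K vs OTU_R: 14
The smallest is 2, between OTU_N and OTU_H.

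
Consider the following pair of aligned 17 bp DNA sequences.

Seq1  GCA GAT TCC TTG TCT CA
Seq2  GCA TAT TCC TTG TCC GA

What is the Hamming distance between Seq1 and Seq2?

The sequences differ at positions 4 (G/T), 15 (T/C), 16 (C/G).
That gives 3 mismatches out of 17 aligned sites, so the Hamming distance is 3.

3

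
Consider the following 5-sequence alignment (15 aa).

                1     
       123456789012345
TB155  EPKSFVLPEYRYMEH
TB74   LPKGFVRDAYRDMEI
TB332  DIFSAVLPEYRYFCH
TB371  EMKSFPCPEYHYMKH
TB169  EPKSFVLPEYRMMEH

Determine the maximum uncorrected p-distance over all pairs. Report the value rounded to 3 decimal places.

0.800

Pairwise Hamming distances:
  TB155 vs TB74: 7
  TB155 vs TB332: 6
  TB155 vs TB371: 5
  TB155 vs TB169: 1
  TB74 vs TB332: 12
  TB74 vs TB371: 11
  TB74 vs TB169: 7
  TB332 vs TB371: 9
  TB332 vs TB169: 7
  TB371 vs TB169: 6
The largest is 12 mismatches, between TB74 and TB332; p = 12/15 = 0.800.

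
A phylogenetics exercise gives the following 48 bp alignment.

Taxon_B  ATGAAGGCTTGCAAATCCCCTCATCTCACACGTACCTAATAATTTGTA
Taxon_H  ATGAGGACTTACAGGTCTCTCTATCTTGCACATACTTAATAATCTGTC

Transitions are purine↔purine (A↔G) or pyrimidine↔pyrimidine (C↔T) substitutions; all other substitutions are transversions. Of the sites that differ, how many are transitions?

14

Mismatches occur at site 5 (A↔G, transition), site 7 (G↔A, transition), site 11 (G↔A, transition), site 14 (A↔G, transition), site 15 (A↔G, transition), site 18 (C↔T, transition), site 20 (C↔T, transition), site 21 (T↔C, transition), site 22 (C↔T, transition), site 27 (C↔T, transition), site 28 (A↔G, transition), site 32 (G↔A, transition), site 36 (C↔T, transition), site 44 (T↔C, transition), site 48 (A↔C, transversion).
Of the 15 differences, 14 transitions and 1 transversion, so the answer is 14.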